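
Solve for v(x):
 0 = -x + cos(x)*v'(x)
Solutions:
 v(x) = C1 + Integral(x/cos(x), x)


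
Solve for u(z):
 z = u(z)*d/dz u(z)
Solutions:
 u(z) = -sqrt(C1 + z^2)
 u(z) = sqrt(C1 + z^2)


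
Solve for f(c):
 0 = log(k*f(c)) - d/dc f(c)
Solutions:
 li(k*f(c))/k = C1 + c


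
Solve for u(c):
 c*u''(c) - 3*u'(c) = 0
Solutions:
 u(c) = C1 + C2*c^4


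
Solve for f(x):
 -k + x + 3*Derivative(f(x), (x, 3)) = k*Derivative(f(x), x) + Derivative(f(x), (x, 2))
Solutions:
 f(x) = C1 + C2*exp(x*(1 - sqrt(12*k + 1))/6) + C3*exp(x*(sqrt(12*k + 1) + 1)/6) - x + x^2/(2*k) - x/k^2


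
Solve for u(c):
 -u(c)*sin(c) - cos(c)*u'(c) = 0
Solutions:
 u(c) = C1*cos(c)


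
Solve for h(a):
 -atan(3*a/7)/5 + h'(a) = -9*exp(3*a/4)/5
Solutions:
 h(a) = C1 + a*atan(3*a/7)/5 - 12*exp(3*a/4)/5 - 7*log(9*a^2 + 49)/30


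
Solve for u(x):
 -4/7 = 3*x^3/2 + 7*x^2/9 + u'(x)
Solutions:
 u(x) = C1 - 3*x^4/8 - 7*x^3/27 - 4*x/7


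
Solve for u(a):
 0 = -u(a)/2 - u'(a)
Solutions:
 u(a) = C1*exp(-a/2)


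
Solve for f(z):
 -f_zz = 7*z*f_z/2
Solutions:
 f(z) = C1 + C2*erf(sqrt(7)*z/2)


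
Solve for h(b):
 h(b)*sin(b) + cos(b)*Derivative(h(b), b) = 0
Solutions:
 h(b) = C1*cos(b)


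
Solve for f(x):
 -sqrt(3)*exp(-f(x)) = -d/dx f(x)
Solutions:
 f(x) = log(C1 + sqrt(3)*x)


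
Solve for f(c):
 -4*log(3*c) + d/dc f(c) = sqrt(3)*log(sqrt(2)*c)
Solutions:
 f(c) = C1 + sqrt(3)*c*log(c) + 4*c*log(c) - 4*c - sqrt(3)*c + c*log(81*2^(sqrt(3)/2))


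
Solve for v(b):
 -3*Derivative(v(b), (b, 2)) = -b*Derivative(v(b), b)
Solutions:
 v(b) = C1 + C2*erfi(sqrt(6)*b/6)


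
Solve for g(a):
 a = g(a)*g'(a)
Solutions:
 g(a) = -sqrt(C1 + a^2)
 g(a) = sqrt(C1 + a^2)


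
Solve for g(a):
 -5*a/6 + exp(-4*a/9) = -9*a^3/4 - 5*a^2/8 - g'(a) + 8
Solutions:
 g(a) = C1 - 9*a^4/16 - 5*a^3/24 + 5*a^2/12 + 8*a + 9*exp(-4*a/9)/4


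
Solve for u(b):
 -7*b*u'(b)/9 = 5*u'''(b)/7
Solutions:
 u(b) = C1 + Integral(C2*airyai(-7^(2/3)*75^(1/3)*b/15) + C3*airybi(-7^(2/3)*75^(1/3)*b/15), b)


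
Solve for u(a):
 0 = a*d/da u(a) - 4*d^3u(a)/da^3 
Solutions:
 u(a) = C1 + Integral(C2*airyai(2^(1/3)*a/2) + C3*airybi(2^(1/3)*a/2), a)


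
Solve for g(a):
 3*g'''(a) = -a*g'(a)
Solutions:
 g(a) = C1 + Integral(C2*airyai(-3^(2/3)*a/3) + C3*airybi(-3^(2/3)*a/3), a)


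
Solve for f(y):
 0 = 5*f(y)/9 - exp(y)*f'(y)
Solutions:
 f(y) = C1*exp(-5*exp(-y)/9)


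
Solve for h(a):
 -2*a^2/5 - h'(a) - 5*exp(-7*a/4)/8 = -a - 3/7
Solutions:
 h(a) = C1 - 2*a^3/15 + a^2/2 + 3*a/7 + 5*exp(-7*a/4)/14


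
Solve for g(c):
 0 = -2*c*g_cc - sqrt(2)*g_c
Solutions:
 g(c) = C1 + C2*c^(1 - sqrt(2)/2)


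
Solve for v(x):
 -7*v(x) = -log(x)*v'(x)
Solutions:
 v(x) = C1*exp(7*li(x))


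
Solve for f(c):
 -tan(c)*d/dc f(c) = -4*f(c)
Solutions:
 f(c) = C1*sin(c)^4


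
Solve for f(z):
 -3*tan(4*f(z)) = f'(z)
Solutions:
 f(z) = -asin(C1*exp(-12*z))/4 + pi/4
 f(z) = asin(C1*exp(-12*z))/4


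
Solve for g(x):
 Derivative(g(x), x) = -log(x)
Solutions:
 g(x) = C1 - x*log(x) + x


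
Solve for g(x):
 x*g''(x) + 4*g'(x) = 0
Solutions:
 g(x) = C1 + C2/x^3


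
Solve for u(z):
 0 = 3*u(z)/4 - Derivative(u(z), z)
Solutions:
 u(z) = C1*exp(3*z/4)


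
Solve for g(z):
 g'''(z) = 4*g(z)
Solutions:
 g(z) = C3*exp(2^(2/3)*z) + (C1*sin(2^(2/3)*sqrt(3)*z/2) + C2*cos(2^(2/3)*sqrt(3)*z/2))*exp(-2^(2/3)*z/2)


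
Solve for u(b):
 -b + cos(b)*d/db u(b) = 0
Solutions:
 u(b) = C1 + Integral(b/cos(b), b)


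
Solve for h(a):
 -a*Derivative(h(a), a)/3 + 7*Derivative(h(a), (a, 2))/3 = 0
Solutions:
 h(a) = C1 + C2*erfi(sqrt(14)*a/14)


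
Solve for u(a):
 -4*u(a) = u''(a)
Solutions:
 u(a) = C1*sin(2*a) + C2*cos(2*a)


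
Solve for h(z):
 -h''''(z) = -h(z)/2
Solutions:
 h(z) = C1*exp(-2^(3/4)*z/2) + C2*exp(2^(3/4)*z/2) + C3*sin(2^(3/4)*z/2) + C4*cos(2^(3/4)*z/2)


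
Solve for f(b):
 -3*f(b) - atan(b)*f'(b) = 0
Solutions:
 f(b) = C1*exp(-3*Integral(1/atan(b), b))


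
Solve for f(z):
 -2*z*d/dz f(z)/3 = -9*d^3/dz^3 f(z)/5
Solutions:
 f(z) = C1 + Integral(C2*airyai(10^(1/3)*z/3) + C3*airybi(10^(1/3)*z/3), z)


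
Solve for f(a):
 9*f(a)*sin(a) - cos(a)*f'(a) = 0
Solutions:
 f(a) = C1/cos(a)^9


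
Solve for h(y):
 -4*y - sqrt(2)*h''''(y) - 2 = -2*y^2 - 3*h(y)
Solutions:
 h(y) = C1*exp(-2^(7/8)*3^(1/4)*y/2) + C2*exp(2^(7/8)*3^(1/4)*y/2) + C3*sin(2^(7/8)*3^(1/4)*y/2) + C4*cos(2^(7/8)*3^(1/4)*y/2) - 2*y^2/3 + 4*y/3 + 2/3


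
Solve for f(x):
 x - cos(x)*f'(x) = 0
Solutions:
 f(x) = C1 + Integral(x/cos(x), x)


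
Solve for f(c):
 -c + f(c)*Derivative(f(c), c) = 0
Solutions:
 f(c) = -sqrt(C1 + c^2)
 f(c) = sqrt(C1 + c^2)


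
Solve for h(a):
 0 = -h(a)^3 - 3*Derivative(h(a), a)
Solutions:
 h(a) = -sqrt(6)*sqrt(-1/(C1 - a))/2
 h(a) = sqrt(6)*sqrt(-1/(C1 - a))/2


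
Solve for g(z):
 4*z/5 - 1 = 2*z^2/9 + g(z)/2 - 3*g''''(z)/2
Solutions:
 g(z) = C1*exp(-3^(3/4)*z/3) + C2*exp(3^(3/4)*z/3) + C3*sin(3^(3/4)*z/3) + C4*cos(3^(3/4)*z/3) - 4*z^2/9 + 8*z/5 - 2


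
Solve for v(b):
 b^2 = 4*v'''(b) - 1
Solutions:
 v(b) = C1 + C2*b + C3*b^2 + b^5/240 + b^3/24


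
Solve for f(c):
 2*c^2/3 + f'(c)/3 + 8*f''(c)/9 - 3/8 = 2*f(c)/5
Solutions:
 f(c) = C1*exp(3*c*(-5 + sqrt(345))/80) + C2*exp(-3*c*(5 + sqrt(345))/80) + 5*c^2/3 + 25*c/9 + 1265/144


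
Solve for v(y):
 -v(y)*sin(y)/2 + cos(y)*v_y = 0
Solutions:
 v(y) = C1/sqrt(cos(y))


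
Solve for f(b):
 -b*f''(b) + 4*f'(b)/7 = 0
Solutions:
 f(b) = C1 + C2*b^(11/7)


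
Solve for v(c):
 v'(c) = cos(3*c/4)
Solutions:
 v(c) = C1 + 4*sin(3*c/4)/3


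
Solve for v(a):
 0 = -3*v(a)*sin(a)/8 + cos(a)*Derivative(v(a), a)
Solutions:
 v(a) = C1/cos(a)^(3/8)


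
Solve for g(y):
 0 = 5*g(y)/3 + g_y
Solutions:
 g(y) = C1*exp(-5*y/3)


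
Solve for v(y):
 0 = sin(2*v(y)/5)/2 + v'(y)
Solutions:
 y/2 + 5*log(cos(2*v(y)/5) - 1)/4 - 5*log(cos(2*v(y)/5) + 1)/4 = C1


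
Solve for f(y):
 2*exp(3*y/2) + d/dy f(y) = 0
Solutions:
 f(y) = C1 - 4*exp(3*y/2)/3


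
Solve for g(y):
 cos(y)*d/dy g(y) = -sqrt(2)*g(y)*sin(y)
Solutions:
 g(y) = C1*cos(y)^(sqrt(2))


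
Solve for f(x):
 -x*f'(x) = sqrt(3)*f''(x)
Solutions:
 f(x) = C1 + C2*erf(sqrt(2)*3^(3/4)*x/6)


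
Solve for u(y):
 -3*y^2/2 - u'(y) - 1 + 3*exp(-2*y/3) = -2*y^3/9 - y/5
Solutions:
 u(y) = C1 + y^4/18 - y^3/2 + y^2/10 - y - 9*exp(-2*y/3)/2


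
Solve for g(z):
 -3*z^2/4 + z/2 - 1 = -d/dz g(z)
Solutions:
 g(z) = C1 + z^3/4 - z^2/4 + z


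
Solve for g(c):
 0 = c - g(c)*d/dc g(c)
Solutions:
 g(c) = -sqrt(C1 + c^2)
 g(c) = sqrt(C1 + c^2)


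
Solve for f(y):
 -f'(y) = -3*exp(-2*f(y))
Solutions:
 f(y) = log(-sqrt(C1 + 6*y))
 f(y) = log(C1 + 6*y)/2


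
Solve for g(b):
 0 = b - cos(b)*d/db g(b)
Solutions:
 g(b) = C1 + Integral(b/cos(b), b)


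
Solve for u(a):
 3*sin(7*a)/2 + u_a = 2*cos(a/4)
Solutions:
 u(a) = C1 + 8*sin(a/4) + 3*cos(7*a)/14


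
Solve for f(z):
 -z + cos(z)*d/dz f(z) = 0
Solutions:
 f(z) = C1 + Integral(z/cos(z), z)


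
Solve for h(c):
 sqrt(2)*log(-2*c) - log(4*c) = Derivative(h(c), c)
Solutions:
 h(c) = C1 - c*(1 - sqrt(2))*log(c) + c*(-sqrt(2) - 2*log(2) + sqrt(2)*log(2) + 1 + sqrt(2)*I*pi)


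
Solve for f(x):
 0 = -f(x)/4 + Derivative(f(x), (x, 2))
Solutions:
 f(x) = C1*exp(-x/2) + C2*exp(x/2)


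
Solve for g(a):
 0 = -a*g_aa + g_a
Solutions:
 g(a) = C1 + C2*a^2


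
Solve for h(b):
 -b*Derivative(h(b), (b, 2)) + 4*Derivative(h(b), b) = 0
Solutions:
 h(b) = C1 + C2*b^5


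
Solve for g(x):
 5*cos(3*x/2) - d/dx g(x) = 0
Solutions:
 g(x) = C1 + 10*sin(3*x/2)/3


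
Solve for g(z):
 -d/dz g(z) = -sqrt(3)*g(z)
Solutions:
 g(z) = C1*exp(sqrt(3)*z)


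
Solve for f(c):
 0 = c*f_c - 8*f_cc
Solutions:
 f(c) = C1 + C2*erfi(c/4)


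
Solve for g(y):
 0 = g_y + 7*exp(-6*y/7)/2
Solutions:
 g(y) = C1 + 49*exp(-6*y/7)/12


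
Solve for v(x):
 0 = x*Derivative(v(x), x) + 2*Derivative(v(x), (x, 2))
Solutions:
 v(x) = C1 + C2*erf(x/2)


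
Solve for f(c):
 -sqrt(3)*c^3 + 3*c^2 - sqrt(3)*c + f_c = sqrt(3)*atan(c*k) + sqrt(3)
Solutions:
 f(c) = C1 + sqrt(3)*c^4/4 - c^3 + sqrt(3)*c^2/2 + sqrt(3)*c + sqrt(3)*Piecewise((c*atan(c*k) - log(c^2*k^2 + 1)/(2*k), Ne(k, 0)), (0, True))


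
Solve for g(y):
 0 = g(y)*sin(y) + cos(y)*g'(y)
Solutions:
 g(y) = C1*cos(y)


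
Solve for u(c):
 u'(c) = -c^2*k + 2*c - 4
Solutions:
 u(c) = C1 - c^3*k/3 + c^2 - 4*c


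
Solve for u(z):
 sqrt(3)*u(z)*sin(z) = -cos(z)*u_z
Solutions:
 u(z) = C1*cos(z)^(sqrt(3))


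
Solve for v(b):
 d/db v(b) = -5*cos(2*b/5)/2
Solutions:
 v(b) = C1 - 25*sin(2*b/5)/4


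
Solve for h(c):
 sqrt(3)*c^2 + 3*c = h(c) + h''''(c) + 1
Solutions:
 h(c) = sqrt(3)*c^2 + 3*c + (C1*sin(sqrt(2)*c/2) + C2*cos(sqrt(2)*c/2))*exp(-sqrt(2)*c/2) + (C3*sin(sqrt(2)*c/2) + C4*cos(sqrt(2)*c/2))*exp(sqrt(2)*c/2) - 1


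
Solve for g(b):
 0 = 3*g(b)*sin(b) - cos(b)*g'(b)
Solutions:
 g(b) = C1/cos(b)^3


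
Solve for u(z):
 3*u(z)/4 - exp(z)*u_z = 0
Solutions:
 u(z) = C1*exp(-3*exp(-z)/4)


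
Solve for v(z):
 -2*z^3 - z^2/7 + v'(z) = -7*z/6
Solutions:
 v(z) = C1 + z^4/2 + z^3/21 - 7*z^2/12


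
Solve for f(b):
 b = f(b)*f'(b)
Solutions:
 f(b) = -sqrt(C1 + b^2)
 f(b) = sqrt(C1 + b^2)


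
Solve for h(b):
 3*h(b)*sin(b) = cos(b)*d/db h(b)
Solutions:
 h(b) = C1/cos(b)^3


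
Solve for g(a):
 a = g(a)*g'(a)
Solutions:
 g(a) = -sqrt(C1 + a^2)
 g(a) = sqrt(C1 + a^2)


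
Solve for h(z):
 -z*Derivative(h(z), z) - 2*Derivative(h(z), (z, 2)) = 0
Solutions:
 h(z) = C1 + C2*erf(z/2)


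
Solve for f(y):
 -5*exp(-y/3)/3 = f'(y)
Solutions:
 f(y) = C1 + 5*exp(-y/3)


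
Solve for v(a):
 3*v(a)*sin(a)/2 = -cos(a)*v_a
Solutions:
 v(a) = C1*cos(a)^(3/2)


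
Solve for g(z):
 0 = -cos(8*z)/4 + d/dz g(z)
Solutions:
 g(z) = C1 + sin(8*z)/32


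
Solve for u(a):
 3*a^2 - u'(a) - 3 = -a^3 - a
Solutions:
 u(a) = C1 + a^4/4 + a^3 + a^2/2 - 3*a


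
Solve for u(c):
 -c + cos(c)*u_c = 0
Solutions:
 u(c) = C1 + Integral(c/cos(c), c)


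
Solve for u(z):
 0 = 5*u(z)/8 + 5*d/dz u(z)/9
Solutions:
 u(z) = C1*exp(-9*z/8)


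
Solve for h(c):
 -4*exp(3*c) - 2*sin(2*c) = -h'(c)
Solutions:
 h(c) = C1 + 4*exp(3*c)/3 - cos(2*c)


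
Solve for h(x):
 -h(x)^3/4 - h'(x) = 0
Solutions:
 h(x) = -sqrt(2)*sqrt(-1/(C1 - x))
 h(x) = sqrt(2)*sqrt(-1/(C1 - x))


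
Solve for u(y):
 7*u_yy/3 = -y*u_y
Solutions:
 u(y) = C1 + C2*erf(sqrt(42)*y/14)


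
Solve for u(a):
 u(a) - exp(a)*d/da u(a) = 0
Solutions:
 u(a) = C1*exp(-exp(-a))


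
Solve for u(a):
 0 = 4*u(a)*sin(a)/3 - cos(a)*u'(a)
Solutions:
 u(a) = C1/cos(a)^(4/3)


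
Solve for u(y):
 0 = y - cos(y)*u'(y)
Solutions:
 u(y) = C1 + Integral(y/cos(y), y)


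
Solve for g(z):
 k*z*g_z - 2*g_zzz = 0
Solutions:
 g(z) = C1 + Integral(C2*airyai(2^(2/3)*k^(1/3)*z/2) + C3*airybi(2^(2/3)*k^(1/3)*z/2), z)


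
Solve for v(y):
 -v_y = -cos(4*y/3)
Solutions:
 v(y) = C1 + 3*sin(4*y/3)/4


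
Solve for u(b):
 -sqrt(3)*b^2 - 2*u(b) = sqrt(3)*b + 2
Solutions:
 u(b) = -sqrt(3)*b^2/2 - sqrt(3)*b/2 - 1


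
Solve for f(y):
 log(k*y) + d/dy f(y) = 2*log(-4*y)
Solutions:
 f(y) = C1 + y*(-log(-k) - 1 + 4*log(2)) + y*log(-y)


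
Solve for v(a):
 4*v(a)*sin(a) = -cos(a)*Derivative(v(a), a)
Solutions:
 v(a) = C1*cos(a)^4


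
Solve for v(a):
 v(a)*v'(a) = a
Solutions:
 v(a) = -sqrt(C1 + a^2)
 v(a) = sqrt(C1 + a^2)


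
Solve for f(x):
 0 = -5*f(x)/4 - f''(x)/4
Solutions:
 f(x) = C1*sin(sqrt(5)*x) + C2*cos(sqrt(5)*x)


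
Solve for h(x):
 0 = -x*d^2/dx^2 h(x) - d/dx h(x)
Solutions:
 h(x) = C1 + C2*log(x)


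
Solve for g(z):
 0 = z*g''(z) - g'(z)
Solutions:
 g(z) = C1 + C2*z^2


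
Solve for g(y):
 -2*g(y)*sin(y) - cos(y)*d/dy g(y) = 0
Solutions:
 g(y) = C1*cos(y)^2


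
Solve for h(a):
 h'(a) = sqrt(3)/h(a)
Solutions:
 h(a) = -sqrt(C1 + 2*sqrt(3)*a)
 h(a) = sqrt(C1 + 2*sqrt(3)*a)


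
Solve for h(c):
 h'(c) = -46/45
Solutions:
 h(c) = C1 - 46*c/45


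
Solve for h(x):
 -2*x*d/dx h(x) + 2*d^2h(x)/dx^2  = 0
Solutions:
 h(x) = C1 + C2*erfi(sqrt(2)*x/2)


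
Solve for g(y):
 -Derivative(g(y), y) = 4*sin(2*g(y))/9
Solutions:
 4*y/9 + log(cos(2*g(y)) - 1)/4 - log(cos(2*g(y)) + 1)/4 = C1


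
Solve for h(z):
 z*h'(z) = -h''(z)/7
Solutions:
 h(z) = C1 + C2*erf(sqrt(14)*z/2)


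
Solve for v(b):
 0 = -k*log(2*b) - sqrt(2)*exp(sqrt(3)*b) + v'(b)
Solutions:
 v(b) = C1 + b*k*log(b) + b*k*(-1 + log(2)) + sqrt(6)*exp(sqrt(3)*b)/3


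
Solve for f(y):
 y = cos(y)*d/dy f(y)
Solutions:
 f(y) = C1 + Integral(y/cos(y), y)


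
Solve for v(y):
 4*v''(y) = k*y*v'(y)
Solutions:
 v(y) = Piecewise((-sqrt(2)*sqrt(pi)*C1*erf(sqrt(2)*y*sqrt(-k)/4)/sqrt(-k) - C2, (k > 0) | (k < 0)), (-C1*y - C2, True))


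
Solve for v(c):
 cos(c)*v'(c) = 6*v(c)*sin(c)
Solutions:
 v(c) = C1/cos(c)^6


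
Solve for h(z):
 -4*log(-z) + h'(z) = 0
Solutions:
 h(z) = C1 + 4*z*log(-z) - 4*z


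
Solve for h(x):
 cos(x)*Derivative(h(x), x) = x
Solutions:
 h(x) = C1 + Integral(x/cos(x), x)


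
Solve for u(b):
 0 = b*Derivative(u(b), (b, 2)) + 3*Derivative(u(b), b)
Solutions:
 u(b) = C1 + C2/b^2


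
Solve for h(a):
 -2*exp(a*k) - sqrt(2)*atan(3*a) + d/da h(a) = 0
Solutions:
 h(a) = C1 + sqrt(2)*(a*atan(3*a) - log(9*a^2 + 1)/6) + 2*Piecewise((exp(a*k)/k, Ne(k, 0)), (a, True))


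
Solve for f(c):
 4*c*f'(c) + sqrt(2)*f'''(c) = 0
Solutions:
 f(c) = C1 + Integral(C2*airyai(-sqrt(2)*c) + C3*airybi(-sqrt(2)*c), c)


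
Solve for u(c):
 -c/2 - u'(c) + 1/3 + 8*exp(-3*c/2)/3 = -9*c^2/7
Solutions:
 u(c) = C1 + 3*c^3/7 - c^2/4 + c/3 - 16*exp(-3*c/2)/9


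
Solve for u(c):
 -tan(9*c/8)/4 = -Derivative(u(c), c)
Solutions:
 u(c) = C1 - 2*log(cos(9*c/8))/9


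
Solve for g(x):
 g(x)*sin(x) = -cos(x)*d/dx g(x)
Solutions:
 g(x) = C1*cos(x)


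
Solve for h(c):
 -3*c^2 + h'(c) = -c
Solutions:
 h(c) = C1 + c^3 - c^2/2


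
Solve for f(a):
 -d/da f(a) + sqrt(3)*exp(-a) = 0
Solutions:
 f(a) = C1 - sqrt(3)*exp(-a)


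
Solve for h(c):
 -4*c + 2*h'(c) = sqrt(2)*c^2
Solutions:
 h(c) = C1 + sqrt(2)*c^3/6 + c^2


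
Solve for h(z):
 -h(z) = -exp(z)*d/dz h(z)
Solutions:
 h(z) = C1*exp(-exp(-z))


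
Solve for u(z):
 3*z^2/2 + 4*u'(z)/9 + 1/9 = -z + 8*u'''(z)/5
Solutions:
 u(z) = C1 + C2*exp(-sqrt(10)*z/6) + C3*exp(sqrt(10)*z/6) - 9*z^3/8 - 9*z^2/8 - 491*z/20


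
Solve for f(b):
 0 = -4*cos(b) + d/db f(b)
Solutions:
 f(b) = C1 + 4*sin(b)


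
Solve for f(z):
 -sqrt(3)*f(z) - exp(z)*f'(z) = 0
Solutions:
 f(z) = C1*exp(sqrt(3)*exp(-z))


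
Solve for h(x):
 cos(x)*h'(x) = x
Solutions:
 h(x) = C1 + Integral(x/cos(x), x)


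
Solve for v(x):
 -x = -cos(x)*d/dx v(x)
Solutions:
 v(x) = C1 + Integral(x/cos(x), x)


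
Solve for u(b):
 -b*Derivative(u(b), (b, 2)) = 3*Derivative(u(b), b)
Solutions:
 u(b) = C1 + C2/b^2


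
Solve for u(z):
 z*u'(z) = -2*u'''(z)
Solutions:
 u(z) = C1 + Integral(C2*airyai(-2^(2/3)*z/2) + C3*airybi(-2^(2/3)*z/2), z)


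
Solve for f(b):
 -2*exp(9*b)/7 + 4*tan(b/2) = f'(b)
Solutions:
 f(b) = C1 - 2*exp(9*b)/63 - 8*log(cos(b/2))


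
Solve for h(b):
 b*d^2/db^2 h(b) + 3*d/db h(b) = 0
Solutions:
 h(b) = C1 + C2/b^2


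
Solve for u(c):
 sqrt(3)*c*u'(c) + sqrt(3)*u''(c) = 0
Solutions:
 u(c) = C1 + C2*erf(sqrt(2)*c/2)


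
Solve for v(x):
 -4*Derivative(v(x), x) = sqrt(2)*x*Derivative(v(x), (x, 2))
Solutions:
 v(x) = C1 + C2*x^(1 - 2*sqrt(2))


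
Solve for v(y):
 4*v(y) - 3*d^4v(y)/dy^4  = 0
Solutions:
 v(y) = C1*exp(-sqrt(2)*3^(3/4)*y/3) + C2*exp(sqrt(2)*3^(3/4)*y/3) + C3*sin(sqrt(2)*3^(3/4)*y/3) + C4*cos(sqrt(2)*3^(3/4)*y/3)


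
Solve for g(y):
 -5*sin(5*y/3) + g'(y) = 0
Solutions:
 g(y) = C1 - 3*cos(5*y/3)


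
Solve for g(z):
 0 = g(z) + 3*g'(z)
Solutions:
 g(z) = C1*exp(-z/3)


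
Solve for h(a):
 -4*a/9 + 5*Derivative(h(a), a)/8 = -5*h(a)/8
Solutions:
 h(a) = C1*exp(-a) + 32*a/45 - 32/45


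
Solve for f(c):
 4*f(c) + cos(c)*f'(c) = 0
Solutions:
 f(c) = C1*(sin(c)^2 - 2*sin(c) + 1)/(sin(c)^2 + 2*sin(c) + 1)


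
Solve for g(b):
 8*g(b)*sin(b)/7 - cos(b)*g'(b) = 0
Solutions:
 g(b) = C1/cos(b)^(8/7)


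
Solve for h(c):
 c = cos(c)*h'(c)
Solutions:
 h(c) = C1 + Integral(c/cos(c), c)


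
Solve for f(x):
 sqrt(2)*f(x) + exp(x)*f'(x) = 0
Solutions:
 f(x) = C1*exp(sqrt(2)*exp(-x))


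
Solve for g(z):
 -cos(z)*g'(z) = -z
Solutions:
 g(z) = C1 + Integral(z/cos(z), z)


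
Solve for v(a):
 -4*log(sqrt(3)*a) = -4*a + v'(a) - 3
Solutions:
 v(a) = C1 + 2*a^2 - 4*a*log(a) - a*log(9) + 7*a


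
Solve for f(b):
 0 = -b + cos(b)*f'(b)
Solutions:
 f(b) = C1 + Integral(b/cos(b), b)


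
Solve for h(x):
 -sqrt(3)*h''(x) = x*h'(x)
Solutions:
 h(x) = C1 + C2*erf(sqrt(2)*3^(3/4)*x/6)


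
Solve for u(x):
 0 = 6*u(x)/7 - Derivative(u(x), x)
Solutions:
 u(x) = C1*exp(6*x/7)


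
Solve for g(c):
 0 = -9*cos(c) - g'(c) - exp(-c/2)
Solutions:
 g(c) = C1 - 9*sin(c) + 2*exp(-c/2)


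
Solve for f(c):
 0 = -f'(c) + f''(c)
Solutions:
 f(c) = C1 + C2*exp(c)


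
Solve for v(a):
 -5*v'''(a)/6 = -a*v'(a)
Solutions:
 v(a) = C1 + Integral(C2*airyai(5^(2/3)*6^(1/3)*a/5) + C3*airybi(5^(2/3)*6^(1/3)*a/5), a)


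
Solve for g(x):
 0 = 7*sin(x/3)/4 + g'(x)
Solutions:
 g(x) = C1 + 21*cos(x/3)/4


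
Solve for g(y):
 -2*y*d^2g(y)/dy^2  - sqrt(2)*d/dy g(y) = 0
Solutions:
 g(y) = C1 + C2*y^(1 - sqrt(2)/2)


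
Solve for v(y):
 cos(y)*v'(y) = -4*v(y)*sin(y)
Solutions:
 v(y) = C1*cos(y)^4


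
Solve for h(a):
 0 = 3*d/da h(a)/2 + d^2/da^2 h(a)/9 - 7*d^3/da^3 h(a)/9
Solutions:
 h(a) = C1 + C2*exp(a*(1 - sqrt(379))/14) + C3*exp(a*(1 + sqrt(379))/14)


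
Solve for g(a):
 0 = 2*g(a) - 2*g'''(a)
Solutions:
 g(a) = C3*exp(a) + (C1*sin(sqrt(3)*a/2) + C2*cos(sqrt(3)*a/2))*exp(-a/2)


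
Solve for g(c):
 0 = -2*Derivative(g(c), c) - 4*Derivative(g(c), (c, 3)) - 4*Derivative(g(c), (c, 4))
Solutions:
 g(c) = C1 + C2*exp(c*(-4 + 2*2^(2/3)/(3*sqrt(105) + 31)^(1/3) + 2^(1/3)*(3*sqrt(105) + 31)^(1/3))/12)*sin(2^(1/3)*sqrt(3)*c*(-(3*sqrt(105) + 31)^(1/3) + 2*2^(1/3)/(3*sqrt(105) + 31)^(1/3))/12) + C3*exp(c*(-4 + 2*2^(2/3)/(3*sqrt(105) + 31)^(1/3) + 2^(1/3)*(3*sqrt(105) + 31)^(1/3))/12)*cos(2^(1/3)*sqrt(3)*c*(-(3*sqrt(105) + 31)^(1/3) + 2*2^(1/3)/(3*sqrt(105) + 31)^(1/3))/12) + C4*exp(-c*(2*2^(2/3)/(3*sqrt(105) + 31)^(1/3) + 2 + 2^(1/3)*(3*sqrt(105) + 31)^(1/3))/6)


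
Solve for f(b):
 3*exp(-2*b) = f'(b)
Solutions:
 f(b) = C1 - 3*exp(-2*b)/2


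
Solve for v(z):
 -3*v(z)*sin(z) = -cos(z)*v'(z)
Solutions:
 v(z) = C1/cos(z)^3


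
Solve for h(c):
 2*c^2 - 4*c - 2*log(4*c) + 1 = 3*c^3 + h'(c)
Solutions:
 h(c) = C1 - 3*c^4/4 + 2*c^3/3 - 2*c^2 - 2*c*log(c) - 4*c*log(2) + 3*c


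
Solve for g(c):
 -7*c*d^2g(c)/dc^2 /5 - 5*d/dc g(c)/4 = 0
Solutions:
 g(c) = C1 + C2*c^(3/28)


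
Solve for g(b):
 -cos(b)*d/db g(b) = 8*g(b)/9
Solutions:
 g(b) = C1*(sin(b) - 1)^(4/9)/(sin(b) + 1)^(4/9)


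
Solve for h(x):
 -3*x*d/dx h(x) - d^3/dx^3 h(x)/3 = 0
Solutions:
 h(x) = C1 + Integral(C2*airyai(-3^(2/3)*x) + C3*airybi(-3^(2/3)*x), x)


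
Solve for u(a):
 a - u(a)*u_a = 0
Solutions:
 u(a) = -sqrt(C1 + a^2)
 u(a) = sqrt(C1 + a^2)


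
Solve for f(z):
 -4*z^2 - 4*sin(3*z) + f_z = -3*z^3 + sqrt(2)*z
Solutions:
 f(z) = C1 - 3*z^4/4 + 4*z^3/3 + sqrt(2)*z^2/2 - 4*cos(3*z)/3


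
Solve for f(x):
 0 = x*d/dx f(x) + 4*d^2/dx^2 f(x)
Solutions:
 f(x) = C1 + C2*erf(sqrt(2)*x/4)


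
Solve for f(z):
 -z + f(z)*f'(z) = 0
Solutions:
 f(z) = -sqrt(C1 + z^2)
 f(z) = sqrt(C1 + z^2)


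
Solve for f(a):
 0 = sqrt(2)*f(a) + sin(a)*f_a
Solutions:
 f(a) = C1*(cos(a) + 1)^(sqrt(2)/2)/(cos(a) - 1)^(sqrt(2)/2)


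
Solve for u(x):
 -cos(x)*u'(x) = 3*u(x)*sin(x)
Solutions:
 u(x) = C1*cos(x)^3


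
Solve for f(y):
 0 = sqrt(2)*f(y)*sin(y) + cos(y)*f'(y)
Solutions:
 f(y) = C1*cos(y)^(sqrt(2))


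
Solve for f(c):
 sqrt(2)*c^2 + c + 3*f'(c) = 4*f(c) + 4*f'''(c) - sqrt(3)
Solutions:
 f(c) = C1*exp(c*((sqrt(15) + 4)^(-1/3) + (sqrt(15) + 4)^(1/3))/4)*sin(sqrt(3)*c*(-(sqrt(15) + 4)^(1/3) + (sqrt(15) + 4)^(-1/3))/4) + C2*exp(c*((sqrt(15) + 4)^(-1/3) + (sqrt(15) + 4)^(1/3))/4)*cos(sqrt(3)*c*(-(sqrt(15) + 4)^(1/3) + (sqrt(15) + 4)^(-1/3))/4) + C3*exp(-c*((sqrt(15) + 4)^(-1/3) + (sqrt(15) + 4)^(1/3))/2) + sqrt(2)*c^2/4 + c/4 + 3*sqrt(2)*c/8 + 3/16 + 9*sqrt(2)/32 + sqrt(3)/4


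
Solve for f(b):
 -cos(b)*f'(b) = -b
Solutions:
 f(b) = C1 + Integral(b/cos(b), b)


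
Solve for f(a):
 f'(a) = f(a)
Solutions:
 f(a) = C1*exp(a)


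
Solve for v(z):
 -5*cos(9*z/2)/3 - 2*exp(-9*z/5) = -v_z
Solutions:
 v(z) = C1 + 10*sin(9*z/2)/27 - 10*exp(-9*z/5)/9


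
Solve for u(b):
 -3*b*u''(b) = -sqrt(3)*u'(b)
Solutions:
 u(b) = C1 + C2*b^(sqrt(3)/3 + 1)


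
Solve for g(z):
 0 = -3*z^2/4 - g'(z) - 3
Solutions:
 g(z) = C1 - z^3/4 - 3*z


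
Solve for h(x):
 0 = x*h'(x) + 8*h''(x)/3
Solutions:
 h(x) = C1 + C2*erf(sqrt(3)*x/4)


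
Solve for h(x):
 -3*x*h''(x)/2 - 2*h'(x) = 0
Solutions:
 h(x) = C1 + C2/x^(1/3)


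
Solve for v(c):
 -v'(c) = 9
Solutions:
 v(c) = C1 - 9*c


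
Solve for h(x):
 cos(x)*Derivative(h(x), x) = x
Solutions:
 h(x) = C1 + Integral(x/cos(x), x)


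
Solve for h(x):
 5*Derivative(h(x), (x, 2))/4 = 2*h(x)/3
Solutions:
 h(x) = C1*exp(-2*sqrt(30)*x/15) + C2*exp(2*sqrt(30)*x/15)


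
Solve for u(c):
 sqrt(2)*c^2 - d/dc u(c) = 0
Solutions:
 u(c) = C1 + sqrt(2)*c^3/3


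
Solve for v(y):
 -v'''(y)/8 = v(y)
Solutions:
 v(y) = C3*exp(-2*y) + (C1*sin(sqrt(3)*y) + C2*cos(sqrt(3)*y))*exp(y)


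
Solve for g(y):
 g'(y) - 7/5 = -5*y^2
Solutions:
 g(y) = C1 - 5*y^3/3 + 7*y/5


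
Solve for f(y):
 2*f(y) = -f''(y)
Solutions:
 f(y) = C1*sin(sqrt(2)*y) + C2*cos(sqrt(2)*y)


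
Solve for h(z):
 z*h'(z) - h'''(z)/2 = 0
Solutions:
 h(z) = C1 + Integral(C2*airyai(2^(1/3)*z) + C3*airybi(2^(1/3)*z), z)


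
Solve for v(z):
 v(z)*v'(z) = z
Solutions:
 v(z) = -sqrt(C1 + z^2)
 v(z) = sqrt(C1 + z^2)


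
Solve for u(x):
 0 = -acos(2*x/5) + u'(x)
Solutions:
 u(x) = C1 + x*acos(2*x/5) - sqrt(25 - 4*x^2)/2


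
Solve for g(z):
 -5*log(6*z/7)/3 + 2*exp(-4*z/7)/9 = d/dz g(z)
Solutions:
 g(z) = C1 - 5*z*log(z)/3 + 5*z*(-log(6) + 1 + log(7))/3 - 7*exp(-4*z/7)/18


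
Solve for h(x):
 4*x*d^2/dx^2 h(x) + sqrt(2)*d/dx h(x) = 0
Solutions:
 h(x) = C1 + C2*x^(1 - sqrt(2)/4)


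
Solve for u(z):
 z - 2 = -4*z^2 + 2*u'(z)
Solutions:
 u(z) = C1 + 2*z^3/3 + z^2/4 - z


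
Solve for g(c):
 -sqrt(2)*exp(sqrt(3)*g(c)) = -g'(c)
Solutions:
 g(c) = sqrt(3)*(2*log(-1/(C1 + sqrt(2)*c)) - log(3))/6


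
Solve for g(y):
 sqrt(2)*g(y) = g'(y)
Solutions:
 g(y) = C1*exp(sqrt(2)*y)


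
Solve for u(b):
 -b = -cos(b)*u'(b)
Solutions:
 u(b) = C1 + Integral(b/cos(b), b)


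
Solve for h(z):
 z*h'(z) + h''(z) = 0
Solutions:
 h(z) = C1 + C2*erf(sqrt(2)*z/2)


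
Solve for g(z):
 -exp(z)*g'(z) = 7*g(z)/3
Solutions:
 g(z) = C1*exp(7*exp(-z)/3)


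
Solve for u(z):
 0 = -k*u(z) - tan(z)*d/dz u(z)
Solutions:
 u(z) = C1*exp(-k*log(sin(z)))


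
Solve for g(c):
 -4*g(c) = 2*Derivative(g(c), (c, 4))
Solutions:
 g(c) = (C1*sin(2^(3/4)*c/2) + C2*cos(2^(3/4)*c/2))*exp(-2^(3/4)*c/2) + (C3*sin(2^(3/4)*c/2) + C4*cos(2^(3/4)*c/2))*exp(2^(3/4)*c/2)


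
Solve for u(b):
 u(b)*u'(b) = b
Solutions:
 u(b) = -sqrt(C1 + b^2)
 u(b) = sqrt(C1 + b^2)


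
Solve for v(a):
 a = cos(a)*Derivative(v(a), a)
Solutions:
 v(a) = C1 + Integral(a/cos(a), a)


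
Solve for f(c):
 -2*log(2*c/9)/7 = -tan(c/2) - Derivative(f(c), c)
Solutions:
 f(c) = C1 + 2*c*log(c)/7 - 4*c*log(3)/7 - 2*c/7 + 2*c*log(2)/7 + 2*log(cos(c/2))


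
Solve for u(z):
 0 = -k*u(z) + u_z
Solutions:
 u(z) = C1*exp(k*z)


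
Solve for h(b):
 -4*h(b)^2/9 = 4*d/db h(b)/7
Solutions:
 h(b) = 9/(C1 + 7*b)


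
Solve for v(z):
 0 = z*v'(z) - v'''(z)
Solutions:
 v(z) = C1 + Integral(C2*airyai(z) + C3*airybi(z), z)


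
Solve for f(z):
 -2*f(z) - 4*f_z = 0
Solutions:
 f(z) = C1*exp(-z/2)


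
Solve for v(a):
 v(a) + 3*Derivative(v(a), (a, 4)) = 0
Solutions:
 v(a) = (C1*sin(sqrt(2)*3^(3/4)*a/6) + C2*cos(sqrt(2)*3^(3/4)*a/6))*exp(-sqrt(2)*3^(3/4)*a/6) + (C3*sin(sqrt(2)*3^(3/4)*a/6) + C4*cos(sqrt(2)*3^(3/4)*a/6))*exp(sqrt(2)*3^(3/4)*a/6)


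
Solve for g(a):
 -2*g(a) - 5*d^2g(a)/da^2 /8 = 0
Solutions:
 g(a) = C1*sin(4*sqrt(5)*a/5) + C2*cos(4*sqrt(5)*a/5)


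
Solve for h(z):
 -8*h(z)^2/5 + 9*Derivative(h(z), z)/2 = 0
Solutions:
 h(z) = -45/(C1 + 16*z)


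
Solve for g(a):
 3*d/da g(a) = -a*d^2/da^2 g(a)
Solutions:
 g(a) = C1 + C2/a^2


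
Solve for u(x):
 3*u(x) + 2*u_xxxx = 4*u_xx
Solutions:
 u(x) = (C1*sin(2^(3/4)*3^(1/4)*x*sin(atan(sqrt(2)/2)/2)/2) + C2*cos(2^(3/4)*3^(1/4)*x*sin(atan(sqrt(2)/2)/2)/2))*exp(-2^(3/4)*3^(1/4)*x*cos(atan(sqrt(2)/2)/2)/2) + (C3*sin(2^(3/4)*3^(1/4)*x*sin(atan(sqrt(2)/2)/2)/2) + C4*cos(2^(3/4)*3^(1/4)*x*sin(atan(sqrt(2)/2)/2)/2))*exp(2^(3/4)*3^(1/4)*x*cos(atan(sqrt(2)/2)/2)/2)


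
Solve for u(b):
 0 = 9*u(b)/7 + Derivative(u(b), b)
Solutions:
 u(b) = C1*exp(-9*b/7)


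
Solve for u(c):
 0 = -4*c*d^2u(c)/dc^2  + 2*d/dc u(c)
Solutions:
 u(c) = C1 + C2*c^(3/2)


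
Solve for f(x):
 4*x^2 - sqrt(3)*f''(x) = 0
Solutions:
 f(x) = C1 + C2*x + sqrt(3)*x^4/9


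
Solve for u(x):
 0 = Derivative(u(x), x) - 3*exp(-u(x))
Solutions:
 u(x) = log(C1 + 3*x)


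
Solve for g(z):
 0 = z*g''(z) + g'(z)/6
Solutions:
 g(z) = C1 + C2*z^(5/6)


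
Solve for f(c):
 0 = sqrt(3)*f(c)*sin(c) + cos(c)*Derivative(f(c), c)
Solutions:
 f(c) = C1*cos(c)^(sqrt(3))


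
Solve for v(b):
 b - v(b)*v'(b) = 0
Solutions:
 v(b) = -sqrt(C1 + b^2)
 v(b) = sqrt(C1 + b^2)


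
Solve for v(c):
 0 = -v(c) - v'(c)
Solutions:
 v(c) = C1*exp(-c)


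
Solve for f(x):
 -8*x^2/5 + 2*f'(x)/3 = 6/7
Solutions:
 f(x) = C1 + 4*x^3/5 + 9*x/7


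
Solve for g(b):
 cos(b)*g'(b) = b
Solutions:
 g(b) = C1 + Integral(b/cos(b), b)


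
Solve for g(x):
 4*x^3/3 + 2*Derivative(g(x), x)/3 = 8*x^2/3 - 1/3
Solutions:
 g(x) = C1 - x^4/2 + 4*x^3/3 - x/2


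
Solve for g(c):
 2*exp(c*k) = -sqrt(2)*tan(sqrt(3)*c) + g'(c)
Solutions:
 g(c) = C1 + 2*Piecewise((exp(c*k)/k, Ne(k, 0)), (c, True)) - sqrt(6)*log(cos(sqrt(3)*c))/3


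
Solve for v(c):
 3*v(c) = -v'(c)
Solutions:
 v(c) = C1*exp(-3*c)


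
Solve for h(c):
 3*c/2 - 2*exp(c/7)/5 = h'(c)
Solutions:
 h(c) = C1 + 3*c^2/4 - 14*exp(c/7)/5


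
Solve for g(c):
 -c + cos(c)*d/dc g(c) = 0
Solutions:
 g(c) = C1 + Integral(c/cos(c), c)


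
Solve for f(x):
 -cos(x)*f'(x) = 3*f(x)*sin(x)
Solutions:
 f(x) = C1*cos(x)^3


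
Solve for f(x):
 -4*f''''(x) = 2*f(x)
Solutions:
 f(x) = (C1*sin(2^(1/4)*x/2) + C2*cos(2^(1/4)*x/2))*exp(-2^(1/4)*x/2) + (C3*sin(2^(1/4)*x/2) + C4*cos(2^(1/4)*x/2))*exp(2^(1/4)*x/2)


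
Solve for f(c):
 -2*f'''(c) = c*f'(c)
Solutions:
 f(c) = C1 + Integral(C2*airyai(-2^(2/3)*c/2) + C3*airybi(-2^(2/3)*c/2), c)


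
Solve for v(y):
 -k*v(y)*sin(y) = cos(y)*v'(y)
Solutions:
 v(y) = C1*exp(k*log(cos(y)))


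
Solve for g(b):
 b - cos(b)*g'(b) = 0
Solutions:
 g(b) = C1 + Integral(b/cos(b), b)


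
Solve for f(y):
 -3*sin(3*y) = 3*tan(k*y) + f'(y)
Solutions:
 f(y) = C1 - 3*Piecewise((-log(cos(k*y))/k, Ne(k, 0)), (0, True)) + cos(3*y)


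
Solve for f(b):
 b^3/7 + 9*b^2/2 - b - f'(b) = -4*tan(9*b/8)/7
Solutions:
 f(b) = C1 + b^4/28 + 3*b^3/2 - b^2/2 - 32*log(cos(9*b/8))/63


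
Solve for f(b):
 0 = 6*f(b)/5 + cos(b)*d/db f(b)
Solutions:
 f(b) = C1*(sin(b) - 1)^(3/5)/(sin(b) + 1)^(3/5)


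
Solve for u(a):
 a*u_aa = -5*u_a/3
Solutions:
 u(a) = C1 + C2/a^(2/3)


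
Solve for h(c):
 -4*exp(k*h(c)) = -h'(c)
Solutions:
 h(c) = Piecewise((log(-1/(C1*k + 4*c*k))/k, Ne(k, 0)), (nan, True))
 h(c) = Piecewise((C1 + 4*c, Eq(k, 0)), (nan, True))


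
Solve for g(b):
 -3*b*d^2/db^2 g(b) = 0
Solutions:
 g(b) = C1 + C2*b


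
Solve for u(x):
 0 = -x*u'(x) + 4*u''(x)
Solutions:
 u(x) = C1 + C2*erfi(sqrt(2)*x/4)


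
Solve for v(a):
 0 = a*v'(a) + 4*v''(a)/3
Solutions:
 v(a) = C1 + C2*erf(sqrt(6)*a/4)


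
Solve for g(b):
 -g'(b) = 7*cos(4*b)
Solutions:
 g(b) = C1 - 7*sin(4*b)/4


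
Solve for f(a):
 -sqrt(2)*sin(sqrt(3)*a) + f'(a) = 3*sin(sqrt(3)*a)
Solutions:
 f(a) = C1 - sqrt(3)*cos(sqrt(3)*a) - sqrt(6)*cos(sqrt(3)*a)/3


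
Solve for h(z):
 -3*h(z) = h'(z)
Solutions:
 h(z) = C1*exp(-3*z)


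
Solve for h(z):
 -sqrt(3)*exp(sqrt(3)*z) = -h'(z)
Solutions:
 h(z) = C1 + exp(sqrt(3)*z)


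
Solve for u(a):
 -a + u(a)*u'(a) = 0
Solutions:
 u(a) = -sqrt(C1 + a^2)
 u(a) = sqrt(C1 + a^2)


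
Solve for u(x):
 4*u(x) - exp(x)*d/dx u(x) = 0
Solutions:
 u(x) = C1*exp(-4*exp(-x))


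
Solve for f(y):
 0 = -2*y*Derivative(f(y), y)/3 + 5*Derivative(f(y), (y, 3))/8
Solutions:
 f(y) = C1 + Integral(C2*airyai(2*15^(2/3)*2^(1/3)*y/15) + C3*airybi(2*15^(2/3)*2^(1/3)*y/15), y)


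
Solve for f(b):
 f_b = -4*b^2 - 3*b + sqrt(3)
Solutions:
 f(b) = C1 - 4*b^3/3 - 3*b^2/2 + sqrt(3)*b


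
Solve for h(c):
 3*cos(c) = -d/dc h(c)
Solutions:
 h(c) = C1 - 3*sin(c)


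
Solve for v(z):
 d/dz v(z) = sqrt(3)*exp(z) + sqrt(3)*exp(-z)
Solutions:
 v(z) = C1 + 2*sqrt(3)*sinh(z)


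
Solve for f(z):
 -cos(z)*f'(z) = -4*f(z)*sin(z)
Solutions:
 f(z) = C1/cos(z)^4


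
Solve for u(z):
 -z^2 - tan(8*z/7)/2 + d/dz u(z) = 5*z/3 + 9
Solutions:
 u(z) = C1 + z^3/3 + 5*z^2/6 + 9*z - 7*log(cos(8*z/7))/16


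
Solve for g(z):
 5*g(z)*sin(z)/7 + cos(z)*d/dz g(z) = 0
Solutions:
 g(z) = C1*cos(z)^(5/7)


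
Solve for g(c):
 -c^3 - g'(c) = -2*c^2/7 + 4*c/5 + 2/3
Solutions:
 g(c) = C1 - c^4/4 + 2*c^3/21 - 2*c^2/5 - 2*c/3


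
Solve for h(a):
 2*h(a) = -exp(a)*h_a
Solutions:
 h(a) = C1*exp(2*exp(-a))


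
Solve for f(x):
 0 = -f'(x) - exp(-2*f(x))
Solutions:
 f(x) = log(-sqrt(C1 - 2*x))
 f(x) = log(C1 - 2*x)/2


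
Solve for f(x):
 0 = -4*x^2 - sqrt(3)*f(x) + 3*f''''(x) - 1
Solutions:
 f(x) = C1*exp(-3^(7/8)*x/3) + C2*exp(3^(7/8)*x/3) + C3*sin(3^(7/8)*x/3) + C4*cos(3^(7/8)*x/3) - 4*sqrt(3)*x^2/3 - sqrt(3)/3


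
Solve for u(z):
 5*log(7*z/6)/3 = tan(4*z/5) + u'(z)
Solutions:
 u(z) = C1 + 5*z*log(z)/3 - 5*z*log(6)/3 - 5*z/3 + 5*z*log(7)/3 + 5*log(cos(4*z/5))/4


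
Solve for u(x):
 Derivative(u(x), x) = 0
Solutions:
 u(x) = C1


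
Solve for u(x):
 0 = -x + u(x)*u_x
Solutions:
 u(x) = -sqrt(C1 + x^2)
 u(x) = sqrt(C1 + x^2)


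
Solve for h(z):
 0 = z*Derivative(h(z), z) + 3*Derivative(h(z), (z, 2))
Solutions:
 h(z) = C1 + C2*erf(sqrt(6)*z/6)


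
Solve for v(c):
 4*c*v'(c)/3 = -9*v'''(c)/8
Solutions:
 v(c) = C1 + Integral(C2*airyai(-2*2^(2/3)*c/3) + C3*airybi(-2*2^(2/3)*c/3), c)


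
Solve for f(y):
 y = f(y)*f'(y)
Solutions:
 f(y) = -sqrt(C1 + y^2)
 f(y) = sqrt(C1 + y^2)


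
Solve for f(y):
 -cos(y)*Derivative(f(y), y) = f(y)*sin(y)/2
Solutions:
 f(y) = C1*sqrt(cos(y))


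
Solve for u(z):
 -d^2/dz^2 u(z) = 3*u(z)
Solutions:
 u(z) = C1*sin(sqrt(3)*z) + C2*cos(sqrt(3)*z)


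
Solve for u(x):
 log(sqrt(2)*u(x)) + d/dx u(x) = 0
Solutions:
 2*Integral(1/(2*log(_y) + log(2)), (_y, u(x))) = C1 - x


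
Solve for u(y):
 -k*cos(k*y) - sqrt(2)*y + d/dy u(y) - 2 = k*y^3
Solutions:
 u(y) = C1 + k*y^4/4 + sqrt(2)*y^2/2 + 2*y + sin(k*y)


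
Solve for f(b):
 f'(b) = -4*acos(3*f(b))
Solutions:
 Integral(1/acos(3*_y), (_y, f(b))) = C1 - 4*b


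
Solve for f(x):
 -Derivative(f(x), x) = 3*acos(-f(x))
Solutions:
 Integral(1/acos(-_y), (_y, f(x))) = C1 - 3*x


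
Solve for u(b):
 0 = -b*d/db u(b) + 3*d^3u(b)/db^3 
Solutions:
 u(b) = C1 + Integral(C2*airyai(3^(2/3)*b/3) + C3*airybi(3^(2/3)*b/3), b)


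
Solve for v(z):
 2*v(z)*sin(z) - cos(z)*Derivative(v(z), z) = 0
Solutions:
 v(z) = C1/cos(z)^2


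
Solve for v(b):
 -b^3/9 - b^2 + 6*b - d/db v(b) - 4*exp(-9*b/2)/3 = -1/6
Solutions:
 v(b) = C1 - b^4/36 - b^3/3 + 3*b^2 + b/6 + 8*exp(-9*b/2)/27


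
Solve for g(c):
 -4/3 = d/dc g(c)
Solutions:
 g(c) = C1 - 4*c/3


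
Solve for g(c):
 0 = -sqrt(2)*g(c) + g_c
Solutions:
 g(c) = C1*exp(sqrt(2)*c)


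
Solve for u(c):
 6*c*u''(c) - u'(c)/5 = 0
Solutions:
 u(c) = C1 + C2*c^(31/30)


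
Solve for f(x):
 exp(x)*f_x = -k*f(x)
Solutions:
 f(x) = C1*exp(k*exp(-x))


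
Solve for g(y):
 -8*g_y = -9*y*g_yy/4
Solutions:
 g(y) = C1 + C2*y^(41/9)


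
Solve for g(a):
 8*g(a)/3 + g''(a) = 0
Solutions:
 g(a) = C1*sin(2*sqrt(6)*a/3) + C2*cos(2*sqrt(6)*a/3)


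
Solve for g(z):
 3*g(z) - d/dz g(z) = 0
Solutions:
 g(z) = C1*exp(3*z)


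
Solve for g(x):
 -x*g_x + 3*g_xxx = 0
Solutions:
 g(x) = C1 + Integral(C2*airyai(3^(2/3)*x/3) + C3*airybi(3^(2/3)*x/3), x)


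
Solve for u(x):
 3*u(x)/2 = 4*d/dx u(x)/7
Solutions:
 u(x) = C1*exp(21*x/8)


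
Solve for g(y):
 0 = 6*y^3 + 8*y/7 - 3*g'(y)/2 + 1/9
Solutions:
 g(y) = C1 + y^4 + 8*y^2/21 + 2*y/27


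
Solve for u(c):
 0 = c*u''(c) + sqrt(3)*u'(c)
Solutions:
 u(c) = C1 + C2*c^(1 - sqrt(3))


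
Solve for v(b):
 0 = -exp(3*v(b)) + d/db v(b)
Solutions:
 v(b) = log(-1/(C1 + 3*b))/3
 v(b) = log((-1/(C1 + b))^(1/3)*(-3^(2/3) - 3*3^(1/6)*I)/6)
 v(b) = log((-1/(C1 + b))^(1/3)*(-3^(2/3) + 3*3^(1/6)*I)/6)


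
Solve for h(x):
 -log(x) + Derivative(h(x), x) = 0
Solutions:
 h(x) = C1 + x*log(x) - x


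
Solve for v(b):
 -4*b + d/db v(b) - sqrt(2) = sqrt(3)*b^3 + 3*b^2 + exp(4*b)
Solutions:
 v(b) = C1 + sqrt(3)*b^4/4 + b^3 + 2*b^2 + sqrt(2)*b + exp(4*b)/4


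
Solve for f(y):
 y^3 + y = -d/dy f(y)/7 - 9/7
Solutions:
 f(y) = C1 - 7*y^4/4 - 7*y^2/2 - 9*y


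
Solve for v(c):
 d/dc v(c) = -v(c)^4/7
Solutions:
 v(c) = 7^(1/3)*(1/(C1 + 3*c))^(1/3)
 v(c) = 7^(1/3)*(-3^(2/3) - 3*3^(1/6)*I)*(1/(C1 + c))^(1/3)/6
 v(c) = 7^(1/3)*(-3^(2/3) + 3*3^(1/6)*I)*(1/(C1 + c))^(1/3)/6


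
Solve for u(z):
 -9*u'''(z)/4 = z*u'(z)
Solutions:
 u(z) = C1 + Integral(C2*airyai(-2^(2/3)*3^(1/3)*z/3) + C3*airybi(-2^(2/3)*3^(1/3)*z/3), z)


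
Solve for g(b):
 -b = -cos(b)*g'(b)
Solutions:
 g(b) = C1 + Integral(b/cos(b), b)


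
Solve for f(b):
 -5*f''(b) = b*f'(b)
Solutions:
 f(b) = C1 + C2*erf(sqrt(10)*b/10)


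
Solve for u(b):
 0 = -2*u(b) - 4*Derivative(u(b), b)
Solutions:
 u(b) = C1*exp(-b/2)


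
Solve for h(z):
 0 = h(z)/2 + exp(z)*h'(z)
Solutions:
 h(z) = C1*exp(exp(-z)/2)


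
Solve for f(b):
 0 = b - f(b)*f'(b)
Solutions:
 f(b) = -sqrt(C1 + b^2)
 f(b) = sqrt(C1 + b^2)


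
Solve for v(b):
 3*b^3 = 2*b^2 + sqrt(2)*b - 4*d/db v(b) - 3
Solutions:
 v(b) = C1 - 3*b^4/16 + b^3/6 + sqrt(2)*b^2/8 - 3*b/4


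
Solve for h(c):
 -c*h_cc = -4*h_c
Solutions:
 h(c) = C1 + C2*c^5


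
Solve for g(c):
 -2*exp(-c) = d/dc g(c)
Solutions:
 g(c) = C1 + 2*exp(-c)


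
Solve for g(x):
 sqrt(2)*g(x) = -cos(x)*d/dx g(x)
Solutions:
 g(x) = C1*(sin(x) - 1)^(sqrt(2)/2)/(sin(x) + 1)^(sqrt(2)/2)


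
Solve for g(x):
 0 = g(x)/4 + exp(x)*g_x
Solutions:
 g(x) = C1*exp(exp(-x)/4)


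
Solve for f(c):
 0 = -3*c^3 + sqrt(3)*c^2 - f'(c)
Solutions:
 f(c) = C1 - 3*c^4/4 + sqrt(3)*c^3/3


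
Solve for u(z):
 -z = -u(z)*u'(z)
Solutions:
 u(z) = -sqrt(C1 + z^2)
 u(z) = sqrt(C1 + z^2)


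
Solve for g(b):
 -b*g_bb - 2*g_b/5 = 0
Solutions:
 g(b) = C1 + C2*b^(3/5)


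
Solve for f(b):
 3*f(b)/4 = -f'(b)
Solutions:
 f(b) = C1*exp(-3*b/4)


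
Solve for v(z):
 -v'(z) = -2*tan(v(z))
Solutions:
 v(z) = pi - asin(C1*exp(2*z))
 v(z) = asin(C1*exp(2*z))


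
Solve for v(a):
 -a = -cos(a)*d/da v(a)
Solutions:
 v(a) = C1 + Integral(a/cos(a), a)


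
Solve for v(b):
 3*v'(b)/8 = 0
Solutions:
 v(b) = C1


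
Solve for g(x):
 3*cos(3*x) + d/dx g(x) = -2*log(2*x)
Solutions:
 g(x) = C1 - 2*x*log(x) - 2*x*log(2) + 2*x - sin(3*x)


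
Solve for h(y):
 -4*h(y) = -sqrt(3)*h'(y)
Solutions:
 h(y) = C1*exp(4*sqrt(3)*y/3)


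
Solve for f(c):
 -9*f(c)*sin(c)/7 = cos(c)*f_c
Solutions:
 f(c) = C1*cos(c)^(9/7)


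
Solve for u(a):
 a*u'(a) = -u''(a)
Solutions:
 u(a) = C1 + C2*erf(sqrt(2)*a/2)


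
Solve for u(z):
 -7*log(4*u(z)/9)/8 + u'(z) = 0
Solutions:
 -8*Integral(1/(log(_y) - 2*log(3) + 2*log(2)), (_y, u(z)))/7 = C1 - z


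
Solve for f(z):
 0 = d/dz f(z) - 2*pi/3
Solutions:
 f(z) = C1 + 2*pi*z/3


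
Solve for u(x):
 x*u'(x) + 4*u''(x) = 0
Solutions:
 u(x) = C1 + C2*erf(sqrt(2)*x/4)


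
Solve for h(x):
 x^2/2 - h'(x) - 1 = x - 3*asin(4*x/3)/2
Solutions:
 h(x) = C1 + x^3/6 - x^2/2 + 3*x*asin(4*x/3)/2 - x + 3*sqrt(9 - 16*x^2)/8


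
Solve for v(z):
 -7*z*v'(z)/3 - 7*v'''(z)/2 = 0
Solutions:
 v(z) = C1 + Integral(C2*airyai(-2^(1/3)*3^(2/3)*z/3) + C3*airybi(-2^(1/3)*3^(2/3)*z/3), z)


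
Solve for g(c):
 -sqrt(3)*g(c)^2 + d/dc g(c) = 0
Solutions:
 g(c) = -1/(C1 + sqrt(3)*c)


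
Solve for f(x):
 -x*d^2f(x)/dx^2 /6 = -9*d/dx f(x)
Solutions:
 f(x) = C1 + C2*x^55


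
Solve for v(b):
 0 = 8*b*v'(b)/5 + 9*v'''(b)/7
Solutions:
 v(b) = C1 + Integral(C2*airyai(-2*525^(1/3)*b/15) + C3*airybi(-2*525^(1/3)*b/15), b)


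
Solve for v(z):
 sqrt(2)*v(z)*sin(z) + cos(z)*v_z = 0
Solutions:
 v(z) = C1*cos(z)^(sqrt(2))


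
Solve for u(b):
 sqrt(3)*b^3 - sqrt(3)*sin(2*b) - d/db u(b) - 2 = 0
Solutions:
 u(b) = C1 + sqrt(3)*b^4/4 - 2*b + sqrt(3)*cos(2*b)/2


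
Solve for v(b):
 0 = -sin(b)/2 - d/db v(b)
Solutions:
 v(b) = C1 + cos(b)/2


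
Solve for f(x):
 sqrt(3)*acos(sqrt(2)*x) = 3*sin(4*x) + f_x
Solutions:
 f(x) = C1 + sqrt(3)*(x*acos(sqrt(2)*x) - sqrt(2)*sqrt(1 - 2*x^2)/2) + 3*cos(4*x)/4


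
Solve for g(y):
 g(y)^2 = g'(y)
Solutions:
 g(y) = -1/(C1 + y)


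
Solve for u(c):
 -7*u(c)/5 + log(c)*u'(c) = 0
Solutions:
 u(c) = C1*exp(7*li(c)/5)


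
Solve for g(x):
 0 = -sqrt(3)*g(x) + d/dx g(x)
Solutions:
 g(x) = C1*exp(sqrt(3)*x)


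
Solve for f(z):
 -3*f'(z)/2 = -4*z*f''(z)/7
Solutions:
 f(z) = C1 + C2*z^(29/8)


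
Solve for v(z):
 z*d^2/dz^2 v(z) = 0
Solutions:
 v(z) = C1 + C2*z


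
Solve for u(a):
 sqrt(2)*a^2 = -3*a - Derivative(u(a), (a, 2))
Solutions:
 u(a) = C1 + C2*a - sqrt(2)*a^4/12 - a^3/2


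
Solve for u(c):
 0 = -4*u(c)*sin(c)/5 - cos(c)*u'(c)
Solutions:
 u(c) = C1*cos(c)^(4/5)


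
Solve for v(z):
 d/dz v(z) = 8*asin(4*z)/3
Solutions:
 v(z) = C1 + 8*z*asin(4*z)/3 + 2*sqrt(1 - 16*z^2)/3


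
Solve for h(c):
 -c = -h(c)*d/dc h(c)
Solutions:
 h(c) = -sqrt(C1 + c^2)
 h(c) = sqrt(C1 + c^2)


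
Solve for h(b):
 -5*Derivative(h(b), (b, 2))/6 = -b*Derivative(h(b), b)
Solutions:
 h(b) = C1 + C2*erfi(sqrt(15)*b/5)


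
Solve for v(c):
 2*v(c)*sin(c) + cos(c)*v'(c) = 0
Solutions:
 v(c) = C1*cos(c)^2
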